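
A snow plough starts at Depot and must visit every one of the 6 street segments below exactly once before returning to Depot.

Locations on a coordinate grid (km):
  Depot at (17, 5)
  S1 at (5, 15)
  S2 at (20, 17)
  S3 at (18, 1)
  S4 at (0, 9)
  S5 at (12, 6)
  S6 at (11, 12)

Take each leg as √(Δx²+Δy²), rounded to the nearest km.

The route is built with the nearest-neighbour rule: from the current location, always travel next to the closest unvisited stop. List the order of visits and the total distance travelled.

At Depot the remaining stops are S3 4, S5 5, S6 9, S2 12, S1 16, S4 17; go to S3.
At S3 the remaining stops are S5 8, S6 13, S2 16, S1 19, S4 20; go to S5.
At S5 the remaining stops are S6 6, S1 11, S4 12, S2 14; go to S6.
At S6 the remaining stops are S1 7, S2 10, S4 11; go to S1.
At S1 the remaining stops are S4 8, S2 15; go to S4.
At S4 the remaining stops are S2 22; go to S2.
Return S2→Depot: 12.
Total = 4 + 8 + 6 + 7 + 8 + 22 + 12 = 67.

Nearest-neighbour total = 67 km; route Depot → S3 → S5 → S6 → S1 → S4 → S2 → Depot.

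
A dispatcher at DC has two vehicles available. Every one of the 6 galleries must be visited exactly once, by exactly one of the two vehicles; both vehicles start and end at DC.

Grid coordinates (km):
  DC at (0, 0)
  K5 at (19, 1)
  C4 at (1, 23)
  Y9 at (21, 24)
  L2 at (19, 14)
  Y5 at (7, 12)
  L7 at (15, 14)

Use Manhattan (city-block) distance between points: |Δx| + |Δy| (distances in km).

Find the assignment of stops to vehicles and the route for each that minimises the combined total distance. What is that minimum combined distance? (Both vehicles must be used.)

130 km — the smallest possible combined total.

Check every non-empty split of the stops between the two vehicles; for each half take its own optimal tour:
  {K5} + {C4, Y9, L2, Y5, L7}: 40 + 90 = 130
  {C4} + {K5, Y9, L2, Y5, L7}: 48 + 90 = 138
  {K5, C4} + {Y9, L2, Y5, L7}: 84 + 90 = 174
  {Y9} + {K5, C4, L2, Y5, L7}: 90 + 88 = 178
  {K5, Y9} + {C4, L2, Y5, L7}: 90 + 84 = 174
  {C4, Y9} + {K5, L2, Y5, L7}: 90 + 66 = 156
  … (31 splits in total)
Best: vehicle 1 DC → K5 → DC = 40; vehicle 2 DC → C4 → Y9 → L2 → L7 → Y5 → DC = 90; combined 130.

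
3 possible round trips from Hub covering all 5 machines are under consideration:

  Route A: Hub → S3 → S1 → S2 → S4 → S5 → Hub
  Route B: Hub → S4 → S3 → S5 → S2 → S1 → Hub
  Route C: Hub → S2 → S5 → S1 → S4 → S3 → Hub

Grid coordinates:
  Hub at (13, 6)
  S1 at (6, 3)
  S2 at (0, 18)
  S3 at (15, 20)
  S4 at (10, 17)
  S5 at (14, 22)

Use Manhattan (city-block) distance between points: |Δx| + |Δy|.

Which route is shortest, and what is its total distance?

Route A: 16 + 26 + 21 + 11 + 9 + 17 = 100
Route B: 14 + 8 + 3 + 18 + 21 + 10 = 74
Route C: 25 + 18 + 27 + 18 + 8 + 16 = 112

74 — Route B is the shortest.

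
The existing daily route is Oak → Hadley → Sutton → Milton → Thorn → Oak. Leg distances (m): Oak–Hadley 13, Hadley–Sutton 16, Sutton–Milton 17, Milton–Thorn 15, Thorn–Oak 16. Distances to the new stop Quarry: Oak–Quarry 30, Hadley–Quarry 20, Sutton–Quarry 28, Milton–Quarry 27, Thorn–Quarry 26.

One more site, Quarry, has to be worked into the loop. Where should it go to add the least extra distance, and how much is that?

+32 m — insert Quarry between Hadley and Sutton.

Insertion cost between consecutive stops i–j is d(i,Quarry) + d(Quarry,j) − d(i,j):
  between Oak and Hadley: 30 + 20 − 13 = 37
  between Hadley and Sutton: 20 + 28 − 16 = 32
  between Sutton and Milton: 28 + 27 − 17 = 38
  between Milton and Thorn: 27 + 26 − 15 = 38
  between Thorn and Oak: 26 + 30 − 16 = 40
Cheapest insertion is between Hadley and Sutton, adding 32.
New total = 77 + 32 = 109.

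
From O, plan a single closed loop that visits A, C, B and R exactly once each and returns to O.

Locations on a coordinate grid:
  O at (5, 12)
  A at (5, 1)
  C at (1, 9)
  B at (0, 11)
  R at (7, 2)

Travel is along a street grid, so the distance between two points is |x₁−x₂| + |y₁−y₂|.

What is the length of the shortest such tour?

Shortest round trip = 36.

With 4 stops there are 4!/2 = 12 distinct round trips (a route and its reverse cost the same).
O→A→C→B→R→O: 11+12+3+16+12 = 54
O→A→C→R→B→O: 11+12+13+16+6 = 58
O→A→B→C→R→O: 11+15+3+13+12 = 54
O→A→B→R→C→O: 11+15+16+13+7 = 62
O→A→R→C→B→O: 11+3+13+3+6 = 36
O→A→R→B→C→O: 11+3+16+3+7 = 40
O→C→A→B→R→O: 7+12+15+16+12 = 62
O→C→A→R→B→O: 7+12+3+16+6 = 44
O→C→B→A→R→O: 7+3+15+3+12 = 40
O→C→R→A→B→O: 7+13+3+15+6 = 44
O→B→A→C→R→O: 6+15+12+13+12 = 58
O→B→C→A→R→O: 6+3+12+3+12 = 36
The minimum is 36.
One optimal route: O → A → R → C → B → O (or its reverse).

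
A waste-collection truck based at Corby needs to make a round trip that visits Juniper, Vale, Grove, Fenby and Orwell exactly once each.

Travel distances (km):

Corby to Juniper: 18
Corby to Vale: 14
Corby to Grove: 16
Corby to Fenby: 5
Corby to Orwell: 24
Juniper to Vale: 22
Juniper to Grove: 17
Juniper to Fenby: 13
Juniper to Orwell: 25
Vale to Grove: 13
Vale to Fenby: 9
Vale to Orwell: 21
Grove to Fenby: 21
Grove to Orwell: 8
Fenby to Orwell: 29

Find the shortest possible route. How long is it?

Corby→Juniper→Vale→Grove→Fenby→Orwell→Corby: 18+22+13+21+29+24 = 127
Corby→Juniper→Vale→Grove→Orwell→Fenby→Corby: 18+22+13+8+29+5 = 95
Corby→Juniper→Vale→Fenby→Grove→Orwell→Corby: 18+22+9+21+8+24 = 102
Corby→Juniper→Vale→Fenby→Orwell→Grove→Corby: 18+22+9+29+8+16 = 102
Corby→Juniper→Vale→Orwell→Grove→Fenby→Corby: 18+22+21+8+21+5 = 95
Corby→Juniper→Vale→Orwell→Fenby→Grove→Corby: 18+22+21+29+21+16 = 127
Corby→Juniper→Grove→Vale→Fenby→Orwell→Corby: 18+17+13+9+29+24 = 110
Corby→Juniper→Grove→Vale→Orwell→Fenby→Corby: 18+17+13+21+29+5 = 103
Corby→Juniper→Grove→Fenby→Vale→Orwell→Corby: 18+17+21+9+21+24 = 110
Corby→Juniper→Grove→Fenby→Orwell→Vale→Corby: 18+17+21+29+21+14 = 120
Corby→Juniper→Grove→Orwell→Vale→Fenby→Corby: 18+17+8+21+9+5 = 78
Corby→Juniper→Grove→Orwell→Fenby→Vale→Corby: 18+17+8+29+9+14 = 95
Corby→Juniper→Fenby→Vale→Grove→Orwell→Corby: 18+13+9+13+8+24 = 85
Corby→Juniper→Fenby→Vale→Orwell→Grove→Corby: 18+13+9+21+8+16 = 85
… (46 more)
The minimum is 78.
One optimal route: Corby → Juniper → Grove → Orwell → Vale → Fenby → Corby (or its reverse).

78 km — the shortest possible round trip.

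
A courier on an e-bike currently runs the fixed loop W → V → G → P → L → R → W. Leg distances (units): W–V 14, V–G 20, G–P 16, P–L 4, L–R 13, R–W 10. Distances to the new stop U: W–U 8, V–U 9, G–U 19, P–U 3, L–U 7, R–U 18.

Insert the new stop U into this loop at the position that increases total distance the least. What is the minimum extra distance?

+3 — insert U between W and V.

Insertion cost between consecutive stops i–j is d(i,U) + d(U,j) − d(i,j):
  between W and V: 8 + 9 − 14 = 3
  between V and G: 9 + 19 − 20 = 8
  between G and P: 19 + 3 − 16 = 6
  between P and L: 3 + 7 − 4 = 6
  between L and R: 7 + 18 − 13 = 12
  between R and W: 18 + 8 − 10 = 16
Cheapest insertion is between W and V, adding 3.
New total = 77 + 3 = 80.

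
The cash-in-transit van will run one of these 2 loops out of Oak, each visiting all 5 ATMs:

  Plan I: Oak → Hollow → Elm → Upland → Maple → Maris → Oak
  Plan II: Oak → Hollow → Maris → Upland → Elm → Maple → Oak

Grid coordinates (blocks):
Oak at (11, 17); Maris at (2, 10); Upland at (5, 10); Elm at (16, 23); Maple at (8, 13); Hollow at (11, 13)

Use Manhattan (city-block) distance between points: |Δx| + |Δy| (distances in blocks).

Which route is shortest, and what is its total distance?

68 blocks — Plan II is the shortest.

Plan I: 4 + 15 + 24 + 6 + 9 + 16 = 74
Plan II: 4 + 12 + 3 + 24 + 18 + 7 = 68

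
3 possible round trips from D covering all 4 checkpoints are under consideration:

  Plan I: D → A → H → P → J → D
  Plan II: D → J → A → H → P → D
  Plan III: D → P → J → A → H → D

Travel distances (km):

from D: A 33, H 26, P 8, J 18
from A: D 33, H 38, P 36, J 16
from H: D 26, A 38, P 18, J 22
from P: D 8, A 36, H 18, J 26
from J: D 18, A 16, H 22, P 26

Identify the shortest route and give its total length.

Plan I: 33 + 38 + 18 + 26 + 18 = 133
Plan II: 18 + 16 + 38 + 18 + 8 = 98
Plan III: 8 + 26 + 16 + 38 + 26 = 114

Shortest is Plan II, total 98 km.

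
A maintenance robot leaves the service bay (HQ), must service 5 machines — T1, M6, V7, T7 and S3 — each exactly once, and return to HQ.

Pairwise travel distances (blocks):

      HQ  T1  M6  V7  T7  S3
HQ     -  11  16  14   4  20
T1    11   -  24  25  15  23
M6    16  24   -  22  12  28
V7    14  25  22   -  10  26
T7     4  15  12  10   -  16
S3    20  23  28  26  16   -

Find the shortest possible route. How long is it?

There are 60 distinct closed tours to check (reversals are equivalent).
HQ - T1 - M6 - V7 - T7 - S3 - HQ: 11+24+22+10+16+20 = 103
HQ - T1 - M6 - V7 - S3 - T7 - HQ: 11+24+22+26+16+4 = 103
HQ - T1 - M6 - T7 - V7 - S3 - HQ: 11+24+12+10+26+20 = 103
HQ - T1 - M6 - T7 - S3 - V7 - HQ: 11+24+12+16+26+14 = 103
HQ - T1 - M6 - S3 - V7 - T7 - HQ: 11+24+28+26+10+4 = 103
HQ - T1 - M6 - S3 - T7 - V7 - HQ: 11+24+28+16+10+14 = 103
HQ - T1 - V7 - M6 - T7 - S3 - HQ: 11+25+22+12+16+20 = 106
HQ - T1 - V7 - M6 - S3 - T7 - HQ: 11+25+22+28+16+4 = 106
HQ - T1 - V7 - T7 - M6 - S3 - HQ: 11+25+10+12+28+20 = 106
HQ - T1 - V7 - T7 - S3 - M6 - HQ: 11+25+10+16+28+16 = 106
HQ - T1 - V7 - S3 - M6 - T7 - HQ: 11+25+26+28+12+4 = 106
HQ - T1 - V7 - S3 - T7 - M6 - HQ: 11+25+26+16+12+16 = 106
HQ - T1 - T7 - M6 - V7 - S3 - HQ: 11+15+12+22+26+20 = 106
HQ - T1 - T7 - M6 - S3 - V7 - HQ: 11+15+12+28+26+14 = 106
… (46 more)
HQ - T1 - S3 - M6 - V7 - T7 - HQ: 11+23+28+22+10+4 = 98  ← best
The minimum is 98.
One optimal route: HQ → T1 → S3 → M6 → V7 → T7 → HQ (or its reverse).

Shortest round trip = 98 blocks.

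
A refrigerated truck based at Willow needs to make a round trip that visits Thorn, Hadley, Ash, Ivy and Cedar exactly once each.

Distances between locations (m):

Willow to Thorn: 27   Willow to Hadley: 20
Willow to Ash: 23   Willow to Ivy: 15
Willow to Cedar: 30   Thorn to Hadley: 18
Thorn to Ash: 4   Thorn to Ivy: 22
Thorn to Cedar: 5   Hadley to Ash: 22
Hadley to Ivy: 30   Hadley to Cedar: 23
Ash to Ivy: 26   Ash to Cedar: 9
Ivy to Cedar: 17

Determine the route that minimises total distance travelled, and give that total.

Shortest round trip = 83 m.

Willow → Thorn → Hadley → Ash → Ivy → Cedar → Willow: 27+18+22+26+17+30 = 140
Willow → Thorn → Hadley → Ash → Cedar → Ivy → Willow: 27+18+22+9+17+15 = 108
Willow → Thorn → Hadley → Ivy → Ash → Cedar → Willow: 27+18+30+26+9+30 = 140
Willow → Thorn → Hadley → Ivy → Cedar → Ash → Willow: 27+18+30+17+9+23 = 124
Willow → Thorn → Hadley → Cedar → Ash → Ivy → Willow: 27+18+23+9+26+15 = 118
Willow → Thorn → Hadley → Cedar → Ivy → Ash → Willow: 27+18+23+17+26+23 = 134
Willow → Thorn → Ash → Hadley → Ivy → Cedar → Willow: 27+4+22+30+17+30 = 130
Willow → Thorn → Ash → Hadley → Cedar → Ivy → Willow: 27+4+22+23+17+15 = 108
Willow → Thorn → Ash → Ivy → Hadley → Cedar → Willow: 27+4+26+30+23+30 = 140
Willow → Thorn → Ash → Ivy → Cedar → Hadley → Willow: 27+4+26+17+23+20 = 117
Willow → Thorn → Ash → Cedar → Hadley → Ivy → Willow: 27+4+9+23+30+15 = 108
Willow → Thorn → Ash → Cedar → Ivy → Hadley → Willow: 27+4+9+17+30+20 = 107
Willow → Thorn → Ivy → Hadley → Ash → Cedar → Willow: 27+22+30+22+9+30 = 140
Willow → Thorn → Ivy → Hadley → Cedar → Ash → Willow: 27+22+30+23+9+23 = 134
… (46 more)
Willow → Hadley → Thorn → Ash → Cedar → Ivy → Willow: 20+18+4+9+17+15 = 83  ← best
The minimum is 83.
One optimal route: Willow → Hadley → Thorn → Ash → Cedar → Ivy → Willow (or its reverse).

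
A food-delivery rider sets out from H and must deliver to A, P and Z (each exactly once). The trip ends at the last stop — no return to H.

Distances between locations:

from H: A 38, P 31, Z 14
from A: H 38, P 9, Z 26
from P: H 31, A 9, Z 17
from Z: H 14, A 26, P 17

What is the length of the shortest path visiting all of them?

There are 3! = 6 possible orderings.
H - A - P - Z: 38+9+17 = 64
H - A - Z - P: 38+26+17 = 81
H - P - A - Z: 31+9+26 = 66
H - P - Z - A: 31+17+26 = 74
H - Z - A - P: 14+26+9 = 49
H - Z - P - A: 14+17+9 = 40
The minimum is 40.
One shortest path: H → Z → P → A.

40 — the minimum one-way total.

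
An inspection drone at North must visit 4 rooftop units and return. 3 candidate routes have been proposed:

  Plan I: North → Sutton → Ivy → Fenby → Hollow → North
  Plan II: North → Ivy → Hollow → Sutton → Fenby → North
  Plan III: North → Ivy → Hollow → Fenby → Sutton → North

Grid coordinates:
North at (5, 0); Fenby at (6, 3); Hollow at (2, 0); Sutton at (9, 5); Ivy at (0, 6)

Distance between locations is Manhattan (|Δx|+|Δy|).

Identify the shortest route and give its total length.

Plan I: 9 + 10 + 9 + 7 + 3 = 38
Plan II: 11 + 8 + 12 + 5 + 4 = 40
Plan III: 11 + 8 + 7 + 5 + 9 = 40

38 — Plan I is the shortest.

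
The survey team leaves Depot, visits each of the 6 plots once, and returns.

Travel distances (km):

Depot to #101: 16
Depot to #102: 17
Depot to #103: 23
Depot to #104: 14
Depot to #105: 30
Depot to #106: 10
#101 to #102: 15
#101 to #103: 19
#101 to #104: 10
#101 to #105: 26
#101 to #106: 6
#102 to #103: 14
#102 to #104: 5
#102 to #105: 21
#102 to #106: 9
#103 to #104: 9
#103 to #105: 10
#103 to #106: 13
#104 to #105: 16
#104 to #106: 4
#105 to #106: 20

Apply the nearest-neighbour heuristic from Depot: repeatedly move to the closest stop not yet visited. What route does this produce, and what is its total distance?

From Depot: distances to unvisited — #106=10, #104=14, #101=16, #102=17, #103=23, #105=30. Nearest is #106 (10).
From #106: distances to unvisited — #104=4, #101=6, #102=9, #103=13, #105=20. Nearest is #104 (4).
From #104: distances to unvisited — #102=5, #103=9, #101=10, #105=16. Nearest is #102 (5).
From #102: distances to unvisited — #103=14, #101=15, #105=21. Nearest is #103 (14).
From #103: distances to unvisited — #105=10, #101=19. Nearest is #105 (10).
From #105: distances to unvisited — #101=26. Nearest is #101 (26).
Return #101→Depot: 16.
Total = 10 + 4 + 5 + 14 + 10 + 26 + 16 = 85.

Nearest-neighbour total = 85 km; route Depot → #106 → #104 → #102 → #103 → #105 → #101 → Depot.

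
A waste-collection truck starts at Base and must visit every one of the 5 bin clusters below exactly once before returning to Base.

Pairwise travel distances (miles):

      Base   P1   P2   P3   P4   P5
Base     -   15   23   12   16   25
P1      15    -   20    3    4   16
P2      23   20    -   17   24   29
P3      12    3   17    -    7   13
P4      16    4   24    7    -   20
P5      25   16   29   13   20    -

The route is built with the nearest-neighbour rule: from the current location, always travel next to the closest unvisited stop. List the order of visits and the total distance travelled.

Total distance 91 miles via the nearest-neighbour route Base → P3 → P1 → P4 → P5 → P2 → Base.

At Base the remaining stops are P3 12, P1 15, P4 16, P2 23, P5 25; go to P3.
At P3 the remaining stops are P1 3, P4 7, P5 13, P2 17; go to P1.
At P1 the remaining stops are P4 4, P5 16, P2 20; go to P4.
At P4 the remaining stops are P5 20, P2 24; go to P5.
At P5 the remaining stops are P2 29; go to P2.
Return P2→Base: 23.
Total = 12 + 3 + 4 + 20 + 29 + 23 = 91.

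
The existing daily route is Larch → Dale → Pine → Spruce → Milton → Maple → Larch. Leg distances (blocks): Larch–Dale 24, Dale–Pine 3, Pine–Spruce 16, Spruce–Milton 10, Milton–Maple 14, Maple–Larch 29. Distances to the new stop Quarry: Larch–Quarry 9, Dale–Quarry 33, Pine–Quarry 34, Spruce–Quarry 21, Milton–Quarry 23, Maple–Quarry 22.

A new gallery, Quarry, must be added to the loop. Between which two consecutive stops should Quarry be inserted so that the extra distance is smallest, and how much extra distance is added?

Insertion cost between consecutive stops i–j is d(i,Quarry) + d(Quarry,j) − d(i,j):
  between Larch and Dale: 9 + 33 − 24 = 18
  between Dale and Pine: 33 + 34 − 3 = 64
  between Pine and Spruce: 34 + 21 − 16 = 39
  between Spruce and Milton: 21 + 23 − 10 = 34
  between Milton and Maple: 23 + 22 − 14 = 31
  between Maple and Larch: 22 + 9 − 29 = 2
Cheapest insertion is between Maple and Larch, adding 2.
New total = 96 + 2 = 98.

+2 blocks — insert Quarry between Maple and Larch.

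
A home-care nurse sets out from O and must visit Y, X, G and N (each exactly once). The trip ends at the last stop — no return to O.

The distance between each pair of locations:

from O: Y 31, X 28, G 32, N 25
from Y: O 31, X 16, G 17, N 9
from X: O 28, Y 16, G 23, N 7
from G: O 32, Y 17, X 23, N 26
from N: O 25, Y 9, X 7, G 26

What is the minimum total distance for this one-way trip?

There are 4! = 24 possible orderings.
O - Y - X - G - N: 31+16+23+26 = 96
O - Y - X - N - G: 31+16+7+26 = 80
O - Y - G - X - N: 31+17+23+7 = 78
O - Y - G - N - X: 31+17+26+7 = 81
O - Y - N - X - G: 31+9+7+23 = 70
O - Y - N - G - X: 31+9+26+23 = 89
O - X - Y - G - N: 28+16+17+26 = 87
O - X - Y - N - G: 28+16+9+26 = 79
O - X - G - Y - N: 28+23+17+9 = 77
O - X - G - N - Y: 28+23+26+9 = 86
O - X - N - Y - G: 28+7+9+17 = 61
O - X - N - G - Y: 28+7+26+17 = 78
O - G - Y - X - N: 32+17+16+7 = 72
O - G - Y - N - X: 32+17+9+7 = 65
… (10 more)
The minimum is 61.
One shortest path: O → X → N → Y → G.

61 — the minimum one-way total.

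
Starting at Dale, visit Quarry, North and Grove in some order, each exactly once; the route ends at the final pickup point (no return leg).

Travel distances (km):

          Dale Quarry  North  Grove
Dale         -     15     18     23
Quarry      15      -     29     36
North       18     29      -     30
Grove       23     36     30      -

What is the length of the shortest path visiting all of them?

74 km — the minimum one-way total.

There are 3! = 6 possible orderings.
Dale - Quarry - North - Grove: 15+29+30 = 74
Dale - Quarry - Grove - North: 15+36+30 = 81
Dale - North - Quarry - Grove: 18+29+36 = 83
Dale - North - Grove - Quarry: 18+30+36 = 84
Dale - Grove - Quarry - North: 23+36+29 = 88
Dale - Grove - North - Quarry: 23+30+29 = 82
The minimum is 74.
One shortest path: Dale → Quarry → North → Grove.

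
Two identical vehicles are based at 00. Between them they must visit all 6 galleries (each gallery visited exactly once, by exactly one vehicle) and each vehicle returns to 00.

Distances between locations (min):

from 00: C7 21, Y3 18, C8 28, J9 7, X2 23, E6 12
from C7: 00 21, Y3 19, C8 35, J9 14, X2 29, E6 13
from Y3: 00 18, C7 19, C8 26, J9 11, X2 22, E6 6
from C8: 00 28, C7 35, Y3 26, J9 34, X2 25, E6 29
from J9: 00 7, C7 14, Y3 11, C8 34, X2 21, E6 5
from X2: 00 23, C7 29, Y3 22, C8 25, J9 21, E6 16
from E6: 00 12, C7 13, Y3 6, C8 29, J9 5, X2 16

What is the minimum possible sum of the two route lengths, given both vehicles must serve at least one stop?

128 min — the smallest possible combined total.

Try each way of splitting the stops between the two vehicles (each non-empty) and, for each split, find the best tour for each vehicle:
  {C7} + {Y3, C8, J9, X2, E6}: 42 + 92 = 134
  {Y3} + {C7, C8, J9, X2, E6}: 36 + 103 = 139
  {C7, Y3} + {C8, J9, X2, E6}: 58 + 81 = 139
  {C8} + {C7, Y3, J9, X2, E6}: 56 + 85 = 141
  {C7, C8} + {Y3, J9, X2, E6}: 84 + 63 = 147
  {Y3, C8} + {C7, J9, X2, E6}: 72 + 73 = 145
  … (31 splits in total)
  {J9} + {C7, Y3, C8, X2, E6}: 14 + 114 = 128  ← best
Best: vehicle 1 00 → J9 → 00 = 14; vehicle 2 00 → C7 → E6 → Y3 → C8 → X2 → 00 = 114; combined 128.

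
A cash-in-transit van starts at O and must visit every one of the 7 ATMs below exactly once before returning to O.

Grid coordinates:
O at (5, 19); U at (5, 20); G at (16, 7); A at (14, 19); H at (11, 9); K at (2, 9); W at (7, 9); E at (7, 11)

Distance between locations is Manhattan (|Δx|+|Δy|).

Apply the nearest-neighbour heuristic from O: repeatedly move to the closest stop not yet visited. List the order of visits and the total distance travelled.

Nearest-neighbour total = 76; route O → U → A → H → W → E → K → G → O.

O → [U:1 / A:9 / E:10 / W:12 / K:13 / H:16 / G:23] → U (1)
U → [A:10 / E:11 / W:13 / K:14 / H:17 / G:24] → A (10)
A → [H:13 / G:14 / E:15 / W:17 / K:22] → H (13)
H → [W:4 / E:6 / G:7 / K:9] → W (4)
W → [E:2 / K:5 / G:11] → E (2)
E → [K:7 / G:13] → K (7)
K → [G:16] → G (16)
Return G→O: 23.
Total = 1 + 10 + 13 + 4 + 2 + 7 + 16 + 23 = 76.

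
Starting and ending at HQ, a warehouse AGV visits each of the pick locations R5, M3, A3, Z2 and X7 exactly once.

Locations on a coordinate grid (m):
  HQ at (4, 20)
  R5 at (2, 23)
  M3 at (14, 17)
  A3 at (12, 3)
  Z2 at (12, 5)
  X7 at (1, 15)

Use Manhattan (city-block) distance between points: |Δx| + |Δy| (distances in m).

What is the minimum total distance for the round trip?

Minimum total distance: 66 m.

HQ-R5-M3-A3-Z2-X7-HQ: 5+18+16+2+21+8 = 70
HQ-R5-M3-A3-X7-Z2-HQ: 5+18+16+23+21+23 = 106
HQ-R5-M3-Z2-A3-X7-HQ: 5+18+14+2+23+8 = 70
HQ-R5-M3-Z2-X7-A3-HQ: 5+18+14+21+23+25 = 106
HQ-R5-M3-X7-A3-Z2-HQ: 5+18+15+23+2+23 = 86
HQ-R5-M3-X7-Z2-A3-HQ: 5+18+15+21+2+25 = 86
HQ-R5-A3-M3-Z2-X7-HQ: 5+30+16+14+21+8 = 94
HQ-R5-A3-M3-X7-Z2-HQ: 5+30+16+15+21+23 = 110
HQ-R5-A3-Z2-M3-X7-HQ: 5+30+2+14+15+8 = 74
HQ-R5-A3-Z2-X7-M3-HQ: 5+30+2+21+15+13 = 86
HQ-R5-A3-X7-M3-Z2-HQ: 5+30+23+15+14+23 = 110
HQ-R5-A3-X7-Z2-M3-HQ: 5+30+23+21+14+13 = 106
HQ-R5-Z2-M3-A3-X7-HQ: 5+28+14+16+23+8 = 94
HQ-R5-Z2-M3-X7-A3-HQ: 5+28+14+15+23+25 = 110
… (46 more)
HQ-R5-X7-A3-Z2-M3-HQ: 5+9+23+2+14+13 = 66  ← best
The minimum is 66.
One optimal route: HQ → R5 → X7 → A3 → Z2 → M3 → HQ (or its reverse).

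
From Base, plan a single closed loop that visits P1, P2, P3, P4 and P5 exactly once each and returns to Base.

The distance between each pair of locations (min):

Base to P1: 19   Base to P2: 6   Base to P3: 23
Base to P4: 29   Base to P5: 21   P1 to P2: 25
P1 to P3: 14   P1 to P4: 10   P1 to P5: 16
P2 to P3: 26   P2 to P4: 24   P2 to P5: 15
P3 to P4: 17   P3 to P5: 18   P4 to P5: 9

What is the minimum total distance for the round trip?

With 5 stops there are 5!/2 = 60 distinct round trips (a route and its reverse cost the same).
Base-P1-P2-P3-P4-P5-Base: 19+25+26+17+9+21 = 117
Base-P1-P2-P3-P5-P4-Base: 19+25+26+18+9+29 = 126
Base-P1-P2-P4-P3-P5-Base: 19+25+24+17+18+21 = 124
Base-P1-P2-P4-P5-P3-Base: 19+25+24+9+18+23 = 118
Base-P1-P2-P5-P3-P4-Base: 19+25+15+18+17+29 = 123
Base-P1-P2-P5-P4-P3-Base: 19+25+15+9+17+23 = 108
Base-P1-P3-P2-P4-P5-Base: 19+14+26+24+9+21 = 113
Base-P1-P3-P2-P5-P4-Base: 19+14+26+15+9+29 = 112
Base-P1-P3-P4-P2-P5-Base: 19+14+17+24+15+21 = 110
Base-P1-P3-P4-P5-P2-Base: 19+14+17+9+15+6 = 80
Base-P1-P3-P5-P2-P4-Base: 19+14+18+15+24+29 = 119
Base-P1-P3-P5-P4-P2-Base: 19+14+18+9+24+6 = 90
Base-P1-P4-P2-P3-P5-Base: 19+10+24+26+18+21 = 118
Base-P1-P4-P2-P5-P3-Base: 19+10+24+15+18+23 = 109
… (46 more)
Base-P2-P5-P4-P1-P3-Base: 6+15+9+10+14+23 = 77  ← best
The minimum is 77.
One optimal route: Base → P2 → P5 → P4 → P1 → P3 → Base (or its reverse).

Shortest round trip = 77 min.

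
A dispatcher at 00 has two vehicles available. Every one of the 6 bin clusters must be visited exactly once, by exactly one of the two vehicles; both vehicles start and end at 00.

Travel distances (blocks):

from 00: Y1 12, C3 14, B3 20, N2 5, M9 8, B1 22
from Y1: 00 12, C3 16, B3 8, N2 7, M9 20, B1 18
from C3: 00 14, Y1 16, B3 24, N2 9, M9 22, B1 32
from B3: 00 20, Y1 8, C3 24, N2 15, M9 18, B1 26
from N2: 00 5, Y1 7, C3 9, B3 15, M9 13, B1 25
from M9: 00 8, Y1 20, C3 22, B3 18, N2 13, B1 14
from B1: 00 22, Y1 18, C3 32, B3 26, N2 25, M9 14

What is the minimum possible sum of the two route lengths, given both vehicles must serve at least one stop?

Check every non-empty split of the stops between the two vehicles; for each half take its own optimal tour:
  {Y1} + {C3, B3, N2, M9, B1}: 24 + 86 = 110
  {C3} + {Y1, B3, N2, M9, B1}: 28 + 68 = 96
  {Y1, C3} + {B3, N2, M9, B1}: 42 + 68 = 110
  {B3} + {Y1, C3, N2, M9, B1}: 40 + 70 = 110
  {Y1, B3} + {C3, N2, M9, B1}: 40 + 68 = 108
  {C3, B3} + {Y1, N2, M9, B1}: 58 + 52 = 110
  … (31 splits in total)
Best: vehicle 1 00 → C3 → 00 = 28; vehicle 2 00 → N2 → Y1 → B3 → B1 → M9 → 00 = 68; combined 96.

Minimum combined distance: 96 blocks.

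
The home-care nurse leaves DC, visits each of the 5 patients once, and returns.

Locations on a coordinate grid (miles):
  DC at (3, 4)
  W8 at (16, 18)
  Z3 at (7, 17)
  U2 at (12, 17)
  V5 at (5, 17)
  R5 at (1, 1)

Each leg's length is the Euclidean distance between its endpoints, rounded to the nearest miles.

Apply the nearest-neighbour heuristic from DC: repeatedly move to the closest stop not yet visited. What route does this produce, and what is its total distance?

At DC the remaining stops are R5 4, V5 13, Z3 14, U2 16, W8 19; go to R5.
At R5 the remaining stops are V5 16, Z3 17, U2 19, W8 23; go to V5.
At V5 the remaining stops are Z3 2, U2 7, W8 11; go to Z3.
At Z3 the remaining stops are U2 5, W8 9; go to U2.
At U2 the remaining stops are W8 4; go to W8.
Return W8→DC: 19.
Total = 4 + 16 + 2 + 5 + 4 + 19 = 50.

Nearest-neighbour total = 50 miles; route DC → R5 → V5 → Z3 → U2 → W8 → DC.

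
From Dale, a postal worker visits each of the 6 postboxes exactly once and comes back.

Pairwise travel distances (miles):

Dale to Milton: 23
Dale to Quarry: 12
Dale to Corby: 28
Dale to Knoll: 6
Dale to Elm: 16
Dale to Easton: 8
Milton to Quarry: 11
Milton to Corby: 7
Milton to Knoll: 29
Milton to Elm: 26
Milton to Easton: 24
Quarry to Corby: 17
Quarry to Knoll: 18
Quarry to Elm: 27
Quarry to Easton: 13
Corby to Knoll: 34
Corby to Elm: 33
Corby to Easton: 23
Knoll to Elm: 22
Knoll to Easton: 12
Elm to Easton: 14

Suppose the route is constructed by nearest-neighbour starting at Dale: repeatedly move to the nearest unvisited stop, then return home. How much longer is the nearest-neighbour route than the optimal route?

From Dale: Knoll=6, Easton=8, Quarry=12, Elm=16, Milton=23, Corby=28 → choose Knoll (6).
From Knoll: Easton=12, Quarry=18, Elm=22, Milton=29, Corby=34 → choose Easton (12).
From Easton: Quarry=13, Elm=14, Corby=23, Milton=24 → choose Quarry (13).
From Quarry: Milton=11, Corby=17, Elm=27 → choose Milton (11).
From Milton: Corby=7, Elm=26 → choose Corby (7).
From Corby: Elm=33 → choose Elm (33).
NN route Dale → Knoll → Easton → Quarry → Milton → Corby → Elm → Dale costs 98.
Optimal: Dale → Quarry → Corby → Milton → Elm → Easton → Knoll → Dale costs 94 (by enumerating all 360 distinct tours).
Excess = 98 − 94 = 4.

4 miles longer than the optimal tour.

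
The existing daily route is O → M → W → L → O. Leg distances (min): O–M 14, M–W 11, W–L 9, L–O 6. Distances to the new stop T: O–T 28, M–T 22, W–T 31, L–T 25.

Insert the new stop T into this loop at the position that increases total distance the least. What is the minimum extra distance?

Insertion cost between consecutive stops i–j is d(i,T) + d(T,j) − d(i,j):
  between O and M: 28 + 22 − 14 = 36
  between M and W: 22 + 31 − 11 = 42
  between W and L: 31 + 25 − 9 = 47
  between L and O: 25 + 28 − 6 = 47
Cheapest insertion is between O and M, adding 36.
New total = 40 + 36 = 76.

Minimum extra distance: 36 min, inserting T between O and M.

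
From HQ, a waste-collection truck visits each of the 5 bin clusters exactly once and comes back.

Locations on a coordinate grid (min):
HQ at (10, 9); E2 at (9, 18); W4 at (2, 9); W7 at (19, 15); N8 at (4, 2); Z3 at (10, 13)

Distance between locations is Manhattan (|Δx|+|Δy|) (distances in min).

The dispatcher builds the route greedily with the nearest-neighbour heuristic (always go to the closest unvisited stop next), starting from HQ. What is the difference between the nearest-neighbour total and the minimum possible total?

Excess over optimum: 2 min.

HQ: Z3=4, W4=8, E2=10, N8=13, W7=15 ⇒ Z3
Z3: E2=6, W7=11, W4=12, N8=17 ⇒ E2
E2: W7=13, W4=16, N8=21 ⇒ W7
W7: W4=23, N8=28 ⇒ W4
W4: N8=9 ⇒ N8
NN route HQ → Z3 → E2 → W7 → W4 → N8 → HQ costs 68.
Optimal: HQ → W4 → N8 → E2 → W7 → Z3 → HQ costs 66 (by enumerating all 60 distinct tours).
Excess = 68 − 66 = 2.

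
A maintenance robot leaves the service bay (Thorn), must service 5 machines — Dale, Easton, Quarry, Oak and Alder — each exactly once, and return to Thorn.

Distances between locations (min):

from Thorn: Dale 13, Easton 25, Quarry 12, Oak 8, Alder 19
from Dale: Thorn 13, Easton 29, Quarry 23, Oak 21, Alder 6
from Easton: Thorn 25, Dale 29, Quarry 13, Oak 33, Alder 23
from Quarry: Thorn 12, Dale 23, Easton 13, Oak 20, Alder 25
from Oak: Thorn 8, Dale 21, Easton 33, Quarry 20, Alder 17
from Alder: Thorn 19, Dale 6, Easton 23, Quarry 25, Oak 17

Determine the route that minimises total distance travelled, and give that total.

Shortest round trip = 83 min.

There are 60 distinct closed tours to check (reversals are equivalent).
Thorn → Dale → Easton → Quarry → Oak → Alder → Thorn: 13+29+13+20+17+19 = 111
Thorn → Dale → Easton → Quarry → Alder → Oak → Thorn: 13+29+13+25+17+8 = 105
Thorn → Dale → Easton → Oak → Quarry → Alder → Thorn: 13+29+33+20+25+19 = 139
Thorn → Dale → Easton → Oak → Alder → Quarry → Thorn: 13+29+33+17+25+12 = 129
Thorn → Dale → Easton → Alder → Quarry → Oak → Thorn: 13+29+23+25+20+8 = 118
Thorn → Dale → Easton → Alder → Oak → Quarry → Thorn: 13+29+23+17+20+12 = 114
Thorn → Dale → Quarry → Easton → Oak → Alder → Thorn: 13+23+13+33+17+19 = 118
Thorn → Dale → Quarry → Easton → Alder → Oak → Thorn: 13+23+13+23+17+8 = 97
Thorn → Dale → Quarry → Oak → Easton → Alder → Thorn: 13+23+20+33+23+19 = 131
Thorn → Dale → Quarry → Oak → Alder → Easton → Thorn: 13+23+20+17+23+25 = 121
Thorn → Dale → Quarry → Alder → Easton → Oak → Thorn: 13+23+25+23+33+8 = 125
Thorn → Dale → Quarry → Alder → Oak → Easton → Thorn: 13+23+25+17+33+25 = 136
Thorn → Dale → Oak → Easton → Quarry → Alder → Thorn: 13+21+33+13+25+19 = 124
Thorn → Dale → Oak → Easton → Alder → Quarry → Thorn: 13+21+33+23+25+12 = 127
… (46 more)
Thorn → Dale → Alder → Easton → Quarry → Oak → Thorn: 13+6+23+13+20+8 = 83  ← best
The minimum is 83.
One optimal route: Thorn → Dale → Alder → Easton → Quarry → Oak → Thorn (or its reverse).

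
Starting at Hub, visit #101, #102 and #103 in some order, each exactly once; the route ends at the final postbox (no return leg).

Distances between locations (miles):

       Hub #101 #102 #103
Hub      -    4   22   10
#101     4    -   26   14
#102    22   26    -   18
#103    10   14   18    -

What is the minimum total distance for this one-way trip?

There are 3! = 6 possible orderings.
Hub - #101 - #102 - #103: 4+26+18 = 48
Hub - #101 - #103 - #102: 4+14+18 = 36
Hub - #102 - #101 - #103: 22+26+14 = 62
Hub - #102 - #103 - #101: 22+18+14 = 54
Hub - #103 - #101 - #102: 10+14+26 = 50
Hub - #103 - #102 - #101: 10+18+26 = 54
The minimum is 36.
One shortest path: Hub → #101 → #103 → #102.

36 miles — the minimum one-way total.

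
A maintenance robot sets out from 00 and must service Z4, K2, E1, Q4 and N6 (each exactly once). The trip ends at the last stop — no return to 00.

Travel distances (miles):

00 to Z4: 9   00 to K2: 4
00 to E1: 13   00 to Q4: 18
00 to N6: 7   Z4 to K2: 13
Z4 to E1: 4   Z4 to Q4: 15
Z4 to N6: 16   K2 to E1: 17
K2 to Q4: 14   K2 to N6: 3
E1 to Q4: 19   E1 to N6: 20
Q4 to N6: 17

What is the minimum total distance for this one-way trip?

There are 5! = 120 possible orderings.
00 - Z4 - K2 - E1 - Q4 - N6: 9+13+17+19+17 = 75
00 - Z4 - K2 - E1 - N6 - Q4: 9+13+17+20+17 = 76
00 - Z4 - K2 - Q4 - E1 - N6: 9+13+14+19+20 = 75
00 - Z4 - K2 - Q4 - N6 - E1: 9+13+14+17+20 = 73
00 - Z4 - K2 - N6 - E1 - Q4: 9+13+3+20+19 = 64
00 - Z4 - K2 - N6 - Q4 - E1: 9+13+3+17+19 = 61
00 - Z4 - E1 - K2 - Q4 - N6: 9+4+17+14+17 = 61
00 - Z4 - E1 - K2 - N6 - Q4: 9+4+17+3+17 = 50
00 - Z4 - E1 - Q4 - K2 - N6: 9+4+19+14+3 = 49
00 - Z4 - E1 - Q4 - N6 - K2: 9+4+19+17+3 = 52
00 - Z4 - E1 - N6 - K2 - Q4: 9+4+20+3+14 = 50
00 - Z4 - E1 - N6 - Q4 - K2: 9+4+20+17+14 = 64
00 - Z4 - Q4 - K2 - E1 - N6: 9+15+14+17+20 = 75
00 - Z4 - Q4 - K2 - N6 - E1: 9+15+14+3+20 = 61
… (106 more)
00 - K2 - N6 - Q4 - Z4 - E1: 4+3+17+15+4 = 43  ← best
The minimum is 43.
One shortest path: 00 → K2 → N6 → Q4 → Z4 → E1.

43 miles — the minimum one-way total.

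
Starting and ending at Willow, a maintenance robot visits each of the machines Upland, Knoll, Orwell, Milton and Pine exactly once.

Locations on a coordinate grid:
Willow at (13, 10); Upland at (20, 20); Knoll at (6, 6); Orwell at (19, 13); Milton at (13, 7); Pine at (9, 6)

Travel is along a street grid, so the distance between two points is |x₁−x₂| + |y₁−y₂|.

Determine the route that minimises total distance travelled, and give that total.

56 — the shortest possible round trip.

With 5 stops there are 5!/2 = 60 distinct round trips (a route and its reverse cost the same).
Willow → Upland → Knoll → Orwell → Milton → Pine → Willow: 17+28+20+12+5+8 = 90
Willow → Upland → Knoll → Orwell → Pine → Milton → Willow: 17+28+20+17+5+3 = 90
Willow → Upland → Knoll → Milton → Orwell → Pine → Willow: 17+28+8+12+17+8 = 90
Willow → Upland → Knoll → Milton → Pine → Orwell → Willow: 17+28+8+5+17+9 = 84
Willow → Upland → Knoll → Pine → Orwell → Milton → Willow: 17+28+3+17+12+3 = 80
Willow → Upland → Knoll → Pine → Milton → Orwell → Willow: 17+28+3+5+12+9 = 74
Willow → Upland → Orwell → Knoll → Milton → Pine → Willow: 17+8+20+8+5+8 = 66
Willow → Upland → Orwell → Knoll → Pine → Milton → Willow: 17+8+20+3+5+3 = 56
Willow → Upland → Orwell → Milton → Knoll → Pine → Willow: 17+8+12+8+3+8 = 56
Willow → Upland → Orwell → Milton → Pine → Knoll → Willow: 17+8+12+5+3+11 = 56
Willow → Upland → Orwell → Pine → Knoll → Milton → Willow: 17+8+17+3+8+3 = 56
Willow → Upland → Orwell → Pine → Milton → Knoll → Willow: 17+8+17+5+8+11 = 66
Willow → Upland → Milton → Knoll → Orwell → Pine → Willow: 17+20+8+20+17+8 = 90
Willow → Upland → Milton → Knoll → Pine → Orwell → Willow: 17+20+8+3+17+9 = 74
… (46 more)
The minimum is 56.
One optimal route: Willow → Upland → Orwell → Knoll → Pine → Milton → Willow (or its reverse).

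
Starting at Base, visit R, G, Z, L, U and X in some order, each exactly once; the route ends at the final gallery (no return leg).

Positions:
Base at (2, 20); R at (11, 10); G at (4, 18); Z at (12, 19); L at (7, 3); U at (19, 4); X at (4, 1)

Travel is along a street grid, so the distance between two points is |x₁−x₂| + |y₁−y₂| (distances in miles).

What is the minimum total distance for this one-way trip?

There are 6! = 720 possible orderings.
Base - R - G - Z - L - U - X: 19+15+9+21+13+18 = 95
Base - R - G - Z - L - X - U: 19+15+9+21+5+18 = 87
Base - R - G - Z - U - L - X: 19+15+9+22+13+5 = 83
Base - R - G - Z - U - X - L: 19+15+9+22+18+5 = 88
Base - R - G - Z - X - L - U: 19+15+9+26+5+13 = 87
Base - R - G - Z - X - U - L: 19+15+9+26+18+13 = 100
Base - R - G - L - Z - U - X: 19+15+18+21+22+18 = 113
Base - R - G - L - Z - X - U: 19+15+18+21+26+18 = 117
… (712 more)
Base - G - Z - R - U - L - X: 4+9+10+14+13+5 = 55  ← best
The minimum is 55.
One shortest path: Base → G → Z → R → U → L → X.

55 miles — the minimum one-way total.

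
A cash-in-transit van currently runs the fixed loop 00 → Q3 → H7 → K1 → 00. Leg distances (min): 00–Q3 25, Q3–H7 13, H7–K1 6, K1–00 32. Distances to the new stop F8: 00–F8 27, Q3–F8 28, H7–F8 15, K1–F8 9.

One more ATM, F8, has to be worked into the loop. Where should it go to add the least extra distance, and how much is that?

Insertion cost between consecutive stops i–j is d(i,F8) + d(F8,j) − d(i,j):
  between 00 and Q3: 27 + 28 − 25 = 30
  between Q3 and H7: 28 + 15 − 13 = 30
  between H7 and K1: 15 + 9 − 6 = 18
  between K1 and 00: 9 + 27 − 32 = 4
Cheapest insertion is between K1 and 00, adding 4.
New total = 76 + 4 = 80.

+4 min — insert F8 between K1 and 00.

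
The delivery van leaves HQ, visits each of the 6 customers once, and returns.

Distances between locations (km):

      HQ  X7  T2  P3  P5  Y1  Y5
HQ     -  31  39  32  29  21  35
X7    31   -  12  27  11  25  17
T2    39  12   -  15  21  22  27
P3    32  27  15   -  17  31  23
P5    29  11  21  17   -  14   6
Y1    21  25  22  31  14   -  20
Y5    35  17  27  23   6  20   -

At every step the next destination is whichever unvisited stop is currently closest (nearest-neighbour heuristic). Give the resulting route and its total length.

At HQ the remaining stops are Y1 21, P5 29, X7 31, P3 32, Y5 35, T2 39; go to Y1.
At Y1 the remaining stops are P5 14, Y5 20, T2 22, X7 25, P3 31; go to P5.
At P5 the remaining stops are Y5 6, X7 11, P3 17, T2 21; go to Y5.
At Y5 the remaining stops are X7 17, P3 23, T2 27; go to X7.
At X7 the remaining stops are T2 12, P3 27; go to T2.
At T2 the remaining stops are P3 15; go to P3.
Return P3→HQ: 32.
Total = 21 + 14 + 6 + 17 + 12 + 15 + 32 = 117.

117 km along HQ → Y1 → P5 → Y5 → X7 → T2 → P3 → HQ.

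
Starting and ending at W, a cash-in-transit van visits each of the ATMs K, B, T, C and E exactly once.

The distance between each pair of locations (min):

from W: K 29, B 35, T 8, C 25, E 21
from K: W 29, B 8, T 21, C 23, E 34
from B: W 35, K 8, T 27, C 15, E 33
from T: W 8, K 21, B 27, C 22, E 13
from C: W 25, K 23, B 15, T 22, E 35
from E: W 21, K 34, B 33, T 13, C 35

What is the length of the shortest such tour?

With 5 stops there are 5!/2 = 60 distinct round trips (a route and its reverse cost the same).
W-K-B-T-C-E-W: 29+8+27+22+35+21 = 142
W-K-B-T-E-C-W: 29+8+27+13+35+25 = 137
W-K-B-C-T-E-W: 29+8+15+22+13+21 = 108
W-K-B-C-E-T-W: 29+8+15+35+13+8 = 108
W-K-B-E-T-C-W: 29+8+33+13+22+25 = 130
W-K-B-E-C-T-W: 29+8+33+35+22+8 = 135
W-K-T-B-C-E-W: 29+21+27+15+35+21 = 148
W-K-T-B-E-C-W: 29+21+27+33+35+25 = 170
W-K-T-C-B-E-W: 29+21+22+15+33+21 = 141
W-K-T-C-E-B-W: 29+21+22+35+33+35 = 175
W-K-T-E-B-C-W: 29+21+13+33+15+25 = 136
W-K-T-E-C-B-W: 29+21+13+35+15+35 = 148
W-K-C-B-T-E-W: 29+23+15+27+13+21 = 128
W-K-C-B-E-T-W: 29+23+15+33+13+8 = 121
… (46 more)
W-T-E-K-B-C-W: 8+13+34+8+15+25 = 103  ← best
The minimum is 103.
One optimal route: W → T → E → K → B → C → W (or its reverse).

Shortest round trip = 103 min.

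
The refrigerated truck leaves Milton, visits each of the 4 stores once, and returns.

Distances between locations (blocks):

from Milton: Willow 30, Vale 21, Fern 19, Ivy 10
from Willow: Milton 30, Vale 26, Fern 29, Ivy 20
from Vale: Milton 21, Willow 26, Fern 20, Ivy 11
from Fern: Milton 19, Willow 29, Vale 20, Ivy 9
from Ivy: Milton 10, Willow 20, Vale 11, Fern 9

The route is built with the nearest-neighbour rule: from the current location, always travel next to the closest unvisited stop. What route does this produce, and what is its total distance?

At Milton the remaining stops are Ivy 10, Fern 19, Vale 21, Willow 30; go to Ivy.
At Ivy the remaining stops are Fern 9, Vale 11, Willow 20; go to Fern.
At Fern the remaining stops are Vale 20, Willow 29; go to Vale.
At Vale the remaining stops are Willow 26; go to Willow.
Return Willow→Milton: 30.
Total = 10 + 9 + 20 + 26 + 30 = 95.

Nearest-neighbour total = 95 blocks; route Milton → Ivy → Fern → Vale → Willow → Milton.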